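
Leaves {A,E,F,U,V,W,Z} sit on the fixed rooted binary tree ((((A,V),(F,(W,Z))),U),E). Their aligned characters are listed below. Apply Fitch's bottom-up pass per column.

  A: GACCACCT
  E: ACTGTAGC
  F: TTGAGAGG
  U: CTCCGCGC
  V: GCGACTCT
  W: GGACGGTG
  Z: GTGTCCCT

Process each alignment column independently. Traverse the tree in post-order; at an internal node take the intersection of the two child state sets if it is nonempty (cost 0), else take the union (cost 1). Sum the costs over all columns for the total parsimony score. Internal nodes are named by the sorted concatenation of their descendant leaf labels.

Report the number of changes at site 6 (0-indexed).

3

[col 0] AV: children A:{G}, V:{G} ∩→ {G}; cost 0
[col 0] WZ: children W:{G}, Z:{G} ∩→ {G}; cost 0
[col 0] FWZ: children F:{T}, WZ:{G} ∪→ {G,T}; cost 1
[col 0] AFVWZ: children AV:{G}, FWZ:{G,T} ∩→ {G}; cost 0
[col 0] AFUVWZ: children AFVWZ:{G}, U:{C} ∪→ {C,G}; cost 1
[col 0] AEFUVWZ: children AFUVWZ:{C,G}, E:{A} ∪→ {A,C,G}; cost 1
[col 1] AV: children A:{A}, V:{C} ∪→ {A,C}; cost 1
[col 1] WZ: children W:{G}, Z:{T} ∪→ {G,T}; cost 1
[col 1] FWZ: children F:{T}, WZ:{G,T} ∩→ {T}; cost 0
[col 1] AFVWZ: children AV:{A,C}, FWZ:{T} ∪→ {A,C,T}; cost 1
[col 1] AFUVWZ: children AFVWZ:{A,C,T}, U:{T} ∩→ {T}; cost 0
[col 1] AEFUVWZ: children AFUVWZ:{T}, E:{C} ∪→ {C,T}; cost 1
[col 2] AV: children A:{C}, V:{G} ∪→ {C,G}; cost 1
[col 2] WZ: children W:{A}, Z:{G} ∪→ {A,G}; cost 1
[col 2] FWZ: children F:{G}, WZ:{A,G} ∩→ {G}; cost 0
[col 2] AFVWZ: children AV:{C,G}, FWZ:{G} ∩→ {G}; cost 0
[col 2] AFUVWZ: children AFVWZ:{G}, U:{C} ∪→ {C,G}; cost 1
[col 2] AEFUVWZ: children AFUVWZ:{C,G}, E:{T} ∪→ {C,G,T}; cost 1
[col 3] AV: children A:{C}, V:{A} ∪→ {A,C}; cost 1
[col 3] WZ: children W:{C}, Z:{T} ∪→ {C,T}; cost 1
[col 3] FWZ: children F:{A}, WZ:{C,T} ∪→ {A,C,T}; cost 1
[col 3] AFVWZ: children AV:{A,C}, FWZ:{A,C,T} ∩→ {A,C}; cost 0
[col 3] AFUVWZ: children AFVWZ:{A,C}, U:{C} ∩→ {C}; cost 0
[col 3] AEFUVWZ: children AFUVWZ:{C}, E:{G} ∪→ {C,G}; cost 1
[col 4] AV: children A:{A}, V:{C} ∪→ {A,C}; cost 1
[col 4] WZ: children W:{G}, Z:{C} ∪→ {C,G}; cost 1
[col 4] FWZ: children F:{G}, WZ:{C,G} ∩→ {G}; cost 0
[col 4] AFVWZ: children AV:{A,C}, FWZ:{G} ∪→ {A,C,G}; cost 1
[col 4] AFUVWZ: children AFVWZ:{A,C,G}, U:{G} ∩→ {G}; cost 0
[col 4] AEFUVWZ: children AFUVWZ:{G}, E:{T} ∪→ {G,T}; cost 1
[col 5] AV: children A:{C}, V:{T} ∪→ {C,T}; cost 1
[col 5] WZ: children W:{G}, Z:{C} ∪→ {C,G}; cost 1
[col 5] FWZ: children F:{A}, WZ:{C,G} ∪→ {A,C,G}; cost 1
[col 5] AFVWZ: children AV:{C,T}, FWZ:{A,C,G} ∩→ {C}; cost 0
[col 5] AFUVWZ: children AFVWZ:{C}, U:{C} ∩→ {C}; cost 0
[col 5] AEFUVWZ: children AFUVWZ:{C}, E:{A} ∪→ {A,C}; cost 1
[col 6] AV: children A:{C}, V:{C} ∩→ {C}; cost 0
[col 6] WZ: children W:{T}, Z:{C} ∪→ {C,T}; cost 1
[col 6] FWZ: children F:{G}, WZ:{C,T} ∪→ {C,G,T}; cost 1
[col 6] AFVWZ: children AV:{C}, FWZ:{C,G,T} ∩→ {C}; cost 0
[col 6] AFUVWZ: children AFVWZ:{C}, U:{G} ∪→ {C,G}; cost 1
[col 6] AEFUVWZ: children AFUVWZ:{C,G}, E:{G} ∩→ {G}; cost 0
[col 7] AV: children A:{T}, V:{T} ∩→ {T}; cost 0
[col 7] WZ: children W:{G}, Z:{T} ∪→ {G,T}; cost 1
[col 7] FWZ: children F:{G}, WZ:{G,T} ∩→ {G}; cost 0
[col 7] AFVWZ: children AV:{T}, FWZ:{G} ∪→ {G,T}; cost 1
[col 7] AFUVWZ: children AFVWZ:{G,T}, U:{C} ∪→ {C,G,T}; cost 1
[col 7] AEFUVWZ: children AFUVWZ:{C,G,T}, E:{C} ∩→ {C}; cost 0
per-site changes: [3, 4, 4, 4, 4, 4, 3, 3]; total = 29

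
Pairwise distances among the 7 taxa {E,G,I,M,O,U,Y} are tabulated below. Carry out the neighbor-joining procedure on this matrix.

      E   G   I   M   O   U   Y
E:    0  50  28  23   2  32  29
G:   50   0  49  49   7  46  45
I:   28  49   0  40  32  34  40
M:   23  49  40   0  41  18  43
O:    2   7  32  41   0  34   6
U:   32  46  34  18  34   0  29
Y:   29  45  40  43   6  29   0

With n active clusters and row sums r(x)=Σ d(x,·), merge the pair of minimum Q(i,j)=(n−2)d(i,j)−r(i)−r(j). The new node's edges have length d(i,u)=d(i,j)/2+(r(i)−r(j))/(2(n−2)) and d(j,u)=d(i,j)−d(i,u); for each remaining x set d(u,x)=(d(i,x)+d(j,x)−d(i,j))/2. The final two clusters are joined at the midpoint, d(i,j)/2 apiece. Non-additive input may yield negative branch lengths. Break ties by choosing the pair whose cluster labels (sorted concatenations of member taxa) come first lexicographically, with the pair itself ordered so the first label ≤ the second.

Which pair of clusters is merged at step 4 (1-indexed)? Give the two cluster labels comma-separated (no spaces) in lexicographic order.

E,GOY

step 1: merge (G,O) at d=7, Q=-333; branch lengths G→159/10, O→-89/10; new cluster GO
  updated: d(E,GO)=45/2, d(GO,I)=37, d(GO,M)=83/2, d(GO,U)=73/2, d(GO,Y)=22
step 2: merge (M,U) at d=18, Q=-243; branch lengths M→11, U→7; new cluster MU
  updated: d(E,MU)=37/2, d(GO,MU)=30, d(I,MU)=28, d(MU,Y)=27
step 3: merge (GO,Y) at d=22, Q=-327/2; branch lengths GO→119/12, Y→145/12; new cluster GOY
  updated: d(E,GOY)=59/4, d(GOY,I)=55/2, d(GOY,MU)=35/2
step 4: merge (E,GOY) at d=59/4, Q=-183/2; branch lengths E→31/4, GOY→7; new cluster EGOY
  updated: d(EGOY,I)=163/8, d(EGOY,MU)=85/8
step 5: merge (EGOY,I) at d=163/8, Q=-59; branch lengths EGOY→3/2, I→151/8; new cluster EGIOY
  updated: d(EGIOY,MU)=73/8
step 6: merge (EGIOY,MU) at d=73/8; branch lengths EGIOY→73/16, MU→73/16; new cluster EGIMOUY
final tree: (((E:31/4,((G:159/10,O:-89/10):119/12,Y:145/12):7):3/2,I:151/8):73/16,(M:11,U:7):73/16)
total length: 365/4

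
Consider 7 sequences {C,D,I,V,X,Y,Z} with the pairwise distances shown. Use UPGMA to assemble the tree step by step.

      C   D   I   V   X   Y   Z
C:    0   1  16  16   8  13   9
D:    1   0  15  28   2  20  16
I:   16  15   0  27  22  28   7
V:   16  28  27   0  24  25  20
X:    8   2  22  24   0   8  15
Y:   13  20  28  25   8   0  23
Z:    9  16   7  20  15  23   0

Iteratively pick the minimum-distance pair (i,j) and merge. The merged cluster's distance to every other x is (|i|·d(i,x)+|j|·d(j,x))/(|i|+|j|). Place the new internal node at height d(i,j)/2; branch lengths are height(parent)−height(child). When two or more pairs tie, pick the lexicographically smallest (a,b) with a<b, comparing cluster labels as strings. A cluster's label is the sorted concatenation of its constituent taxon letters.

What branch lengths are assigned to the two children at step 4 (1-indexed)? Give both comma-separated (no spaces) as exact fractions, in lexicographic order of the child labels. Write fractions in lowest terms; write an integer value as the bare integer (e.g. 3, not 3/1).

iteration 1: select C,D (d=1); attach at lengths (1/2, 1/2); label the merged cluster CD
  updated: d(CD,I)=31/2, d(CD,V)=22, d(CD,X)=5, d(CD,Y)=33/2, d(CD,Z)=25/2
iteration 2: select CD,X (d=5); attach at lengths (2, 5/2); label the merged cluster CDX
  updated: d(CDX,I)=53/3, d(CDX,V)=68/3, d(CDX,Y)=41/3, d(CDX,Z)=40/3
iteration 3: select I,Z (d=7); attach at lengths (7/2, 7/2); label the merged cluster IZ
  updated: d(CDX,IZ)=31/2, d(IZ,V)=47/2, d(IZ,Y)=51/2
iteration 4: select CDX,Y (d=41/3); attach at lengths (13/3, 41/6); label the merged cluster CDXY
  updated: d(CDXY,IZ)=18, d(CDXY,V)=93/4
iteration 5: select CDXY,IZ (d=18); attach at lengths (13/6, 11/2); label the merged cluster CDIXYZ
  updated: d(CDIXYZ,V)=70/3
iteration 6: select CDIXYZ,V (d=70/3); attach at lengths (8/3, 35/3); label the merged cluster CDIVXYZ
final tree: (((((C:1/2,D:1/2):2,X:5/2):13/3,Y:41/6):13/6,(I:7/2,Z:7/2):11/2):8/3,V:35/3)
total length: 137/3

13/3,41/6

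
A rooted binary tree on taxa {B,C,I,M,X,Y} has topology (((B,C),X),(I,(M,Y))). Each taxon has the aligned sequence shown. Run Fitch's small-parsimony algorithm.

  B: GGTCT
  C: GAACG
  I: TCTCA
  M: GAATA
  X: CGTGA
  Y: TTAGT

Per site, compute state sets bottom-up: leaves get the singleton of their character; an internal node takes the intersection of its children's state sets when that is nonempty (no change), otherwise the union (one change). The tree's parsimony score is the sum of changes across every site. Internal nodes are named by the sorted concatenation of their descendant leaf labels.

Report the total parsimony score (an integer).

15

BC@0: {G} ∩ {G} = {G} (intersection, +0)
BCX@0: {G} ∪ {C} = {C,G} (union, +1)
MY@0: {G} ∪ {T} = {G,T} (union, +1)
IMY@0: {T} ∩ {G,T} = {T} (intersection, +0)
BCIMXY@0: {C,G} ∪ {T} = {C,G,T} (union, +1)
BC@1: {G} ∪ {A} = {A,G} (union, +1)
BCX@1: {A,G} ∩ {G} = {G} (intersection, +0)
MY@1: {A} ∪ {T} = {A,T} (union, +1)
IMY@1: {C} ∪ {A,T} = {A,C,T} (union, +1)
BCIMXY@1: {G} ∪ {A,C,T} = {A,C,G,T} (union, +1)
BC@2: {T} ∪ {A} = {A,T} (union, +1)
BCX@2: {A,T} ∩ {T} = {T} (intersection, +0)
MY@2: {A} ∩ {A} = {A} (intersection, +0)
IMY@2: {T} ∪ {A} = {A,T} (union, +1)
BCIMXY@2: {T} ∩ {A,T} = {T} (intersection, +0)
BC@3: {C} ∩ {C} = {C} (intersection, +0)
BCX@3: {C} ∪ {G} = {C,G} (union, +1)
MY@3: {T} ∪ {G} = {G,T} (union, +1)
IMY@3: {C} ∪ {G,T} = {C,G,T} (union, +1)
BCIMXY@3: {C,G} ∩ {C,G,T} = {C,G} (intersection, +0)
BC@4: {T} ∪ {G} = {G,T} (union, +1)
BCX@4: {G,T} ∪ {A} = {A,G,T} (union, +1)
MY@4: {A} ∪ {T} = {A,T} (union, +1)
IMY@4: {A} ∩ {A,T} = {A} (intersection, +0)
BCIMXY@4: {A,G,T} ∩ {A} = {A} (intersection, +0)
per-site changes: [3, 4, 2, 3, 3]; total = 15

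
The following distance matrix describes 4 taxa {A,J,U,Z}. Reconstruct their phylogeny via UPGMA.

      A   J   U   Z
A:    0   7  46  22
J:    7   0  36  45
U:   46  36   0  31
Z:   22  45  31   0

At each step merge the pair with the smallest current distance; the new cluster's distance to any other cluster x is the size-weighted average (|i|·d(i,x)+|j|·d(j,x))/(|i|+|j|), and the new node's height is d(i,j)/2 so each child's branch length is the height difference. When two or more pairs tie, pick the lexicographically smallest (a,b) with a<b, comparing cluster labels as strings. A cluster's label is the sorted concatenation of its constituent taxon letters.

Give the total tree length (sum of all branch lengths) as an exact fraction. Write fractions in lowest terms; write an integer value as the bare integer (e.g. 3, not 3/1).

225/4

step 1: merge (A,J) at d=7; branch lengths A→7/2, J→7/2; new cluster AJ
  updated: d(AJ,U)=41, d(AJ,Z)=67/2
step 2: merge (U,Z) at d=31; branch lengths U→31/2, Z→31/2; new cluster UZ
  updated: d(AJ,UZ)=149/4
step 3: merge (AJ,UZ) at d=149/4; branch lengths AJ→121/8, UZ→25/8; new cluster AJUZ
final tree: ((A:7/2,J:7/2):121/8,(U:31/2,Z:31/2):25/8)
total length: 225/4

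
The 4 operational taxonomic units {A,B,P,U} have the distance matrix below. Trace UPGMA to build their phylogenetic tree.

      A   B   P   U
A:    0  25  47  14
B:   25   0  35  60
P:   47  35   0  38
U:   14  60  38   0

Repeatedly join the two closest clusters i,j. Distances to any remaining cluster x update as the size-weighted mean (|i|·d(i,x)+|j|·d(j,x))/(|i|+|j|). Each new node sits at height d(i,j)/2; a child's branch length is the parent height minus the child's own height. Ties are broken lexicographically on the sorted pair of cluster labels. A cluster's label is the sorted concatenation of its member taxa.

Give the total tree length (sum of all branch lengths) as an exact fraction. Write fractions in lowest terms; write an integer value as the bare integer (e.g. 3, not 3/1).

iteration 1: select A,U (d=14); attach at lengths (7, 7); label the merged cluster AU
  updated: d(AU,B)=85/2, d(AU,P)=85/2
iteration 2: select B,P (d=35); attach at lengths (35/2, 35/2); label the merged cluster BP
  updated: d(AU,BP)=85/2
iteration 3: select AU,BP (d=85/2); attach at lengths (57/4, 15/4); label the merged cluster ABPU
final tree: ((A:7,U:7):57/4,(B:35/2,P:35/2):15/4)
total length: 67

67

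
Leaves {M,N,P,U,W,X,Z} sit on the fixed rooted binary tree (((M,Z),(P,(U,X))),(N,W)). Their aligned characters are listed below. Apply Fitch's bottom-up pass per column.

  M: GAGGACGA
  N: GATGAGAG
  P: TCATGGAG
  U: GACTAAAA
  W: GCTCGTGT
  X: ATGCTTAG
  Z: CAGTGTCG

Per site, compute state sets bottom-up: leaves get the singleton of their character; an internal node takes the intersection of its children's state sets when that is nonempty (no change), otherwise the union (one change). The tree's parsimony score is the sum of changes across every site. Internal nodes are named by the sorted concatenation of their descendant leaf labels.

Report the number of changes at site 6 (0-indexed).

site 0, node MZ: M={G} ∪ Z={C} → {C,G} (+1)
site 0, node UX: U={G} ∪ X={A} → {A,G} (+1)
site 0, node PUX: P={T} ∪ UX={A,G} → {A,G,T} (+1)
site 0, node MPUXZ: MZ={C,G} ∩ PUX={A,G,T} → {G} (+0)
site 0, node NW: N={G} ∩ W={G} → {G} (+0)
site 0, node MNPUWXZ: MPUXZ={G} ∩ NW={G} → {G} (+0)
site 1, node MZ: M={A} ∩ Z={A} → {A} (+0)
site 1, node UX: U={A} ∪ X={T} → {A,T} (+1)
site 1, node PUX: P={C} ∪ UX={A,T} → {A,C,T} (+1)
site 1, node MPUXZ: MZ={A} ∩ PUX={A,C,T} → {A} (+0)
site 1, node NW: N={A} ∪ W={C} → {A,C} (+1)
site 1, node MNPUWXZ: MPUXZ={A} ∩ NW={A,C} → {A} (+0)
site 2, node MZ: M={G} ∩ Z={G} → {G} (+0)
site 2, node UX: U={C} ∪ X={G} → {C,G} (+1)
site 2, node PUX: P={A} ∪ UX={C,G} → {A,C,G} (+1)
site 2, node MPUXZ: MZ={G} ∩ PUX={A,C,G} → {G} (+0)
site 2, node NW: N={T} ∩ W={T} → {T} (+0)
site 2, node MNPUWXZ: MPUXZ={G} ∪ NW={T} → {G,T} (+1)
site 3, node MZ: M={G} ∪ Z={T} → {G,T} (+1)
site 3, node UX: U={T} ∪ X={C} → {C,T} (+1)
site 3, node PUX: P={T} ∩ UX={C,T} → {T} (+0)
site 3, node MPUXZ: MZ={G,T} ∩ PUX={T} → {T} (+0)
site 3, node NW: N={G} ∪ W={C} → {C,G} (+1)
site 3, node MNPUWXZ: MPUXZ={T} ∪ NW={C,G} → {C,G,T} (+1)
site 4, node MZ: M={A} ∪ Z={G} → {A,G} (+1)
site 4, node UX: U={A} ∪ X={T} → {A,T} (+1)
site 4, node PUX: P={G} ∪ UX={A,T} → {A,G,T} (+1)
site 4, node MPUXZ: MZ={A,G} ∩ PUX={A,G,T} → {A,G} (+0)
site 4, node NW: N={A} ∪ W={G} → {A,G} (+1)
site 4, node MNPUWXZ: MPUXZ={A,G} ∩ NW={A,G} → {A,G} (+0)
site 5, node MZ: M={C} ∪ Z={T} → {C,T} (+1)
site 5, node UX: U={A} ∪ X={T} → {A,T} (+1)
site 5, node PUX: P={G} ∪ UX={A,T} → {A,G,T} (+1)
site 5, node MPUXZ: MZ={C,T} ∩ PUX={A,G,T} → {T} (+0)
site 5, node NW: N={G} ∪ W={T} → {G,T} (+1)
site 5, node MNPUWXZ: MPUXZ={T} ∩ NW={G,T} → {T} (+0)
site 6, node MZ: M={G} ∪ Z={C} → {C,G} (+1)
site 6, node UX: U={A} ∩ X={A} → {A} (+0)
site 6, node PUX: P={A} ∩ UX={A} → {A} (+0)
site 6, node MPUXZ: MZ={C,G} ∪ PUX={A} → {A,C,G} (+1)
site 6, node NW: N={A} ∪ W={G} → {A,G} (+1)
site 6, node MNPUWXZ: MPUXZ={A,C,G} ∩ NW={A,G} → {A,G} (+0)
site 7, node MZ: M={A} ∪ Z={G} → {A,G} (+1)
site 7, node UX: U={A} ∪ X={G} → {A,G} (+1)
site 7, node PUX: P={G} ∩ UX={A,G} → {G} (+0)
site 7, node MPUXZ: MZ={A,G} ∩ PUX={G} → {G} (+0)
site 7, node NW: N={G} ∪ W={T} → {G,T} (+1)
site 7, node MNPUWXZ: MPUXZ={G} ∩ NW={G,T} → {G} (+0)
per-site changes: [3, 3, 3, 4, 4, 4, 3, 3]; total = 27

3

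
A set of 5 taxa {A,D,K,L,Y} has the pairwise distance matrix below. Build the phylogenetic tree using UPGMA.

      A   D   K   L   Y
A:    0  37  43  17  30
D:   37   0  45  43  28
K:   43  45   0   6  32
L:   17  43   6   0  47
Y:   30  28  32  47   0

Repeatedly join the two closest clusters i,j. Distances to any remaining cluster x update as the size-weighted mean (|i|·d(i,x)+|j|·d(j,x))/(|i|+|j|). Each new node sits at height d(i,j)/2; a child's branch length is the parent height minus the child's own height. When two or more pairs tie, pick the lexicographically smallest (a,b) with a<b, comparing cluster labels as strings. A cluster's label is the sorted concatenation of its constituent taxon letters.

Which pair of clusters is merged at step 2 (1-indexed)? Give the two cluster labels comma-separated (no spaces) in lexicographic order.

D,Y

step 1: merge (K,L) at d=6; branch lengths K→3, L→3; new cluster KL
  updated: d(A,KL)=30, d(D,KL)=44, d(KL,Y)=79/2
step 2: merge (D,Y) at d=28; branch lengths D→14, Y→14; new cluster DY
  updated: d(A,DY)=67/2, d(DY,KL)=167/4
step 3: merge (A,KL) at d=30; branch lengths A→15, KL→12; new cluster AKL
  updated: d(AKL,DY)=39
step 4: merge (AKL,DY) at d=39; branch lengths AKL→9/2, DY→11/2; new cluster ADKLY
final tree: ((A:15,(K:3,L:3):12):9/2,(D:14,Y:14):11/2)
total length: 71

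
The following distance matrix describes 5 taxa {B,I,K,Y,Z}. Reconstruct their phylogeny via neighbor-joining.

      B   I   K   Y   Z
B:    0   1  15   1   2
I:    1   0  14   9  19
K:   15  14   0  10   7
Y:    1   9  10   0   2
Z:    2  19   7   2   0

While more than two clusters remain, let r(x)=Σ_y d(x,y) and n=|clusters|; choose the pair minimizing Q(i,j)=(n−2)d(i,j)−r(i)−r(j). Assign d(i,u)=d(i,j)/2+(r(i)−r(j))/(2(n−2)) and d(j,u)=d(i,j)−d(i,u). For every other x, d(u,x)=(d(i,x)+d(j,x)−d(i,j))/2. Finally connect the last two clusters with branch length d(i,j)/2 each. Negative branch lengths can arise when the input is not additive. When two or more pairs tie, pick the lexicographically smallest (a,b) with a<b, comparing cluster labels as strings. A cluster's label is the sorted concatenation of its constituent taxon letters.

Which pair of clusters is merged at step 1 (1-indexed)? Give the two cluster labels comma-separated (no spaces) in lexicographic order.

step 1: merge (B,I) at d=1, Q=-59; branch lengths B→-7/2, I→9/2; new cluster BI
  updated: d(BI,K)=14, d(BI,Y)=9/2, d(BI,Z)=10
step 2: merge (BI,Y) at d=9/2, Q=-36; branch lengths BI→21/4, Y→-3/4; new cluster BIY
  updated: d(BIY,K)=39/4, d(BIY,Z)=15/4
step 3: merge (BIY,K) at d=39/4, Q=-41/2; branch lengths BIY→13/4, K→13/2; new cluster BIKY
  updated: d(BIKY,Z)=1/2
step 4: merge (BIKY,Z) at d=1/2; branch lengths BIKY→1/4, Z→1/4; new cluster BIKYZ
final tree: ((((B:-7/2,I:9/2):21/4,Y:-3/4):13/4,K:13/2):1/4,Z:1/4)
total length: 63/4

B,I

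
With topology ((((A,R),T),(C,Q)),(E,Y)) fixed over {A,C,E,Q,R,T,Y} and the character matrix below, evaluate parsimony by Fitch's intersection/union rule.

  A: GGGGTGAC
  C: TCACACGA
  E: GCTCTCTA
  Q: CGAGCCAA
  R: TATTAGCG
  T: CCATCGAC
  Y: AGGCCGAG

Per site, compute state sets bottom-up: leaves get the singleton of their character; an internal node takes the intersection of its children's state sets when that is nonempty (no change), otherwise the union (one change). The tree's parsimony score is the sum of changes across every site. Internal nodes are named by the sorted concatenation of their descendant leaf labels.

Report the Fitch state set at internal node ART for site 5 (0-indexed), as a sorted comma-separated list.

site 0, node AR: A={G} ∪ R={T} → {G,T} (+1)
site 0, node ART: AR={G,T} ∪ T={C} → {C,G,T} (+1)
site 0, node CQ: C={T} ∪ Q={C} → {C,T} (+1)
site 0, node ACQRT: ART={C,G,T} ∩ CQ={C,T} → {C,T} (+0)
site 0, node EY: E={G} ∪ Y={A} → {A,G} (+1)
site 0, node ACEQRTY: ACQRT={C,T} ∪ EY={A,G} → {A,C,G,T} (+1)
site 1, node AR: A={G} ∪ R={A} → {A,G} (+1)
site 1, node ART: AR={A,G} ∪ T={C} → {A,C,G} (+1)
site 1, node CQ: C={C} ∪ Q={G} → {C,G} (+1)
site 1, node ACQRT: ART={A,C,G} ∩ CQ={C,G} → {C,G} (+0)
site 1, node EY: E={C} ∪ Y={G} → {C,G} (+1)
site 1, node ACEQRTY: ACQRT={C,G} ∩ EY={C,G} → {C,G} (+0)
site 2, node AR: A={G} ∪ R={T} → {G,T} (+1)
site 2, node ART: AR={G,T} ∪ T={A} → {A,G,T} (+1)
site 2, node CQ: C={A} ∩ Q={A} → {A} (+0)
site 2, node ACQRT: ART={A,G,T} ∩ CQ={A} → {A} (+0)
site 2, node EY: E={T} ∪ Y={G} → {G,T} (+1)
site 2, node ACEQRTY: ACQRT={A} ∪ EY={G,T} → {A,G,T} (+1)
site 3, node AR: A={G} ∪ R={T} → {G,T} (+1)
site 3, node ART: AR={G,T} ∩ T={T} → {T} (+0)
site 3, node CQ: C={C} ∪ Q={G} → {C,G} (+1)
site 3, node ACQRT: ART={T} ∪ CQ={C,G} → {C,G,T} (+1)
site 3, node EY: E={C} ∩ Y={C} → {C} (+0)
site 3, node ACEQRTY: ACQRT={C,G,T} ∩ EY={C} → {C} (+0)
site 4, node AR: A={T} ∪ R={A} → {A,T} (+1)
site 4, node ART: AR={A,T} ∪ T={C} → {A,C,T} (+1)
site 4, node CQ: C={A} ∪ Q={C} → {A,C} (+1)
site 4, node ACQRT: ART={A,C,T} ∩ CQ={A,C} → {A,C} (+0)
site 4, node EY: E={T} ∪ Y={C} → {C,T} (+1)
site 4, node ACEQRTY: ACQRT={A,C} ∩ EY={C,T} → {C} (+0)
site 5, node AR: A={G} ∩ R={G} → {G} (+0)
site 5, node ART: AR={G} ∩ T={G} → {G} (+0)
site 5, node CQ: C={C} ∩ Q={C} → {C} (+0)
site 5, node ACQRT: ART={G} ∪ CQ={C} → {C,G} (+1)
site 5, node EY: E={C} ∪ Y={G} → {C,G} (+1)
site 5, node ACEQRTY: ACQRT={C,G} ∩ EY={C,G} → {C,G} (+0)
site 6, node AR: A={A} ∪ R={C} → {A,C} (+1)
site 6, node ART: AR={A,C} ∩ T={A} → {A} (+0)
site 6, node CQ: C={G} ∪ Q={A} → {A,G} (+1)
site 6, node ACQRT: ART={A} ∩ CQ={A,G} → {A} (+0)
site 6, node EY: E={T} ∪ Y={A} → {A,T} (+1)
site 6, node ACEQRTY: ACQRT={A} ∩ EY={A,T} → {A} (+0)
site 7, node AR: A={C} ∪ R={G} → {C,G} (+1)
site 7, node ART: AR={C,G} ∩ T={C} → {C} (+0)
site 7, node CQ: C={A} ∩ Q={A} → {A} (+0)
site 7, node ACQRT: ART={C} ∪ CQ={A} → {A,C} (+1)
site 7, node EY: E={A} ∪ Y={G} → {A,G} (+1)
site 7, node ACEQRTY: ACQRT={A,C} ∩ EY={A,G} → {A} (+0)
per-site changes: [5, 4, 4, 3, 4, 2, 3, 3]; total = 28

G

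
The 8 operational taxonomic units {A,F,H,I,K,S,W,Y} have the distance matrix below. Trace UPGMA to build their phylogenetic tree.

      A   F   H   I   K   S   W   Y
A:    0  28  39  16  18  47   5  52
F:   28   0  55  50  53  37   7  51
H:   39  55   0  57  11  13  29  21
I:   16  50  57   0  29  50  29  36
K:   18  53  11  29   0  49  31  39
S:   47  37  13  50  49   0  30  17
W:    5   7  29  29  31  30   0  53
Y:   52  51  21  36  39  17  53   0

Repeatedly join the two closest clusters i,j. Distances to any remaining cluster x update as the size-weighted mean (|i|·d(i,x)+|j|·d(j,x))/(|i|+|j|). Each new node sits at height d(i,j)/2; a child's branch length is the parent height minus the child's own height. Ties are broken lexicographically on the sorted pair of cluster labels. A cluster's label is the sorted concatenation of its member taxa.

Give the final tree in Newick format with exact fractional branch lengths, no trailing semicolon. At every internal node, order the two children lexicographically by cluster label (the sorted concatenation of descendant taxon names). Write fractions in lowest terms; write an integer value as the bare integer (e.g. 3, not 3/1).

((((A:5/2,W:5/2):25/4,F:35/4):85/12,I:95/6):481/96,((H:11/2,K:11/2):39/4,(S:17/2,Y:17/2):27/4):179/32)

step 1: merge (A,W) at d=5; branch lengths A→5/2, W→5/2; new cluster AW
  updated: d(AW,F)=35/2, d(AW,H)=34, d(AW,I)=45/2, d(AW,K)=49/2, d(AW,S)=77/2, d(AW,Y)=105/2
step 2: merge (H,K) at d=11; branch lengths H→11/2, K→11/2; new cluster HK
  updated: d(AW,HK)=117/4, d(F,HK)=54, d(HK,I)=43, d(HK,S)=31, d(HK,Y)=30
step 3: merge (S,Y) at d=17; branch lengths S→17/2, Y→17/2; new cluster SY
  updated: d(AW,SY)=91/2, d(F,SY)=44, d(HK,SY)=61/2, d(I,SY)=43
step 4: merge (AW,F) at d=35/2; branch lengths AW→25/4, F→35/4; new cluster AFW
  updated: d(AFW,HK)=75/2, d(AFW,I)=95/3, d(AFW,SY)=45
step 5: merge (HK,SY) at d=61/2; branch lengths HK→39/4, SY→27/4; new cluster HKSY
  updated: d(AFW,HKSY)=165/4, d(HKSY,I)=43
step 6: merge (AFW,I) at d=95/3; branch lengths AFW→85/12, I→95/6; new cluster AFIW
  updated: d(AFIW,HKSY)=667/16
step 7: merge (AFIW,HKSY) at d=667/16; branch lengths AFIW→481/96, HKSY→179/32; new cluster AFHIKSWY
final tree: ((((A:5/2,W:5/2):25/4,F:35/4):85/12,I:95/6):481/96,((H:11/2,K:11/2):39/4,(S:17/2,Y:17/2):27/4):179/32)
total length: 4705/48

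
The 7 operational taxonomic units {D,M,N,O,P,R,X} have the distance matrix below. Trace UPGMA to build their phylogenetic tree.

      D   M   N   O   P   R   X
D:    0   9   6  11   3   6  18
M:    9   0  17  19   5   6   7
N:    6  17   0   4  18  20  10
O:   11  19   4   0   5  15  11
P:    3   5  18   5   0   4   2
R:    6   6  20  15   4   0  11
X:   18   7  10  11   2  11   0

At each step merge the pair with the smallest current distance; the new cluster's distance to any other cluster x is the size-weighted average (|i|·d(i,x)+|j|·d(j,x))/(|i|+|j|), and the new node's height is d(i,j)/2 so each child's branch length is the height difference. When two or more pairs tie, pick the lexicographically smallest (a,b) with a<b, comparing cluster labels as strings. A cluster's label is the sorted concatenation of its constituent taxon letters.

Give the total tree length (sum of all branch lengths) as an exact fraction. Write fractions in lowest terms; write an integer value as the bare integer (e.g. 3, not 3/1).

1. join P+X (d=2) ⇒ PX; edges |P|=1, |X|=1
  updated: d(D,PX)=21/2, d(M,PX)=6, d(N,PX)=14, d(O,PX)=8, d(PX,R)=15/2
2. join N+O (d=4) ⇒ NO; edges |N|=2, |O|=2
  updated: d(D,NO)=17/2, d(M,NO)=18, d(NO,PX)=11, d(NO,R)=35/2
3. join D+R (d=6) ⇒ DR; edges |D|=3, |R|=3
  updated: d(DR,M)=15/2, d(DR,NO)=13, d(DR,PX)=9
4. join M+PX (d=6) ⇒ MPX; edges |M|=3, |PX|=2
  updated: d(DR,MPX)=17/2, d(MPX,NO)=40/3
5. join DR+MPX (d=17/2) ⇒ DMPRX; edges |DR|=5/4, |MPX|=5/4
  updated: d(DMPRX,NO)=66/5
6. join DMPRX+NO (d=66/5) ⇒ DMNOPRX; edges |DMPRX|=47/20, |NO|=23/5
final tree: (((D:3,R:3):5/4,(M:3,(P:1,X:1):2):5/4):47/20,(N:2,O:2):23/5)
total length: 529/20

529/20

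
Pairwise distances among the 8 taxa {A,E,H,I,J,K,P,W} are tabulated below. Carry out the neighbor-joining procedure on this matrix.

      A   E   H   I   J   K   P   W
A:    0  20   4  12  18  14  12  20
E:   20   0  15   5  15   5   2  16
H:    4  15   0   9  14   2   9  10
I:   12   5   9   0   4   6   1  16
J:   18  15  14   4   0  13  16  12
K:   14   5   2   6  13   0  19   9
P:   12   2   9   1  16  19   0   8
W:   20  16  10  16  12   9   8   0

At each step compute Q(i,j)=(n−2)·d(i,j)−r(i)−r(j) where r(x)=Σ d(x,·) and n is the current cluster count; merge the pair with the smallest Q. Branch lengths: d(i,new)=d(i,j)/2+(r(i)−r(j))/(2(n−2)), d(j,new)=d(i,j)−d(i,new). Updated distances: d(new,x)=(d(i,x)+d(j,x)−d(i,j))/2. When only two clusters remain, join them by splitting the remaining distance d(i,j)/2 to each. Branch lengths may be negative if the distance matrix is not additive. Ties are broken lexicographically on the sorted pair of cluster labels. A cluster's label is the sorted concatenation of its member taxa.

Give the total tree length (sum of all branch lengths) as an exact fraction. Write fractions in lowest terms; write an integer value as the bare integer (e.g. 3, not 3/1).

step 1: merge (A,H) at d=4, Q=-139; branch lengths A→61/12, H→-13/12; new cluster AH
  updated: d(AH,E)=31/2, d(AH,I)=17/2, d(AH,J)=14, d(AH,K)=6, d(AH,P)=17/2, d(AH,W)=13
step 2: merge (E,P) at d=2, Q=-103; branch lengths E→7/5, P→3/5; new cluster EP
  updated: d(AH,EP)=11, d(EP,I)=2, d(EP,J)=29/2, d(EP,K)=11, d(EP,W)=11
step 3: merge (EP,I) at d=2, Q=-78; branch lengths EP→21/8, I→-5/8; new cluster EIP
  updated: d(AH,EIP)=35/4, d(EIP,J)=33/4, d(EIP,K)=15/2, d(EIP,W)=25/2
step 4: merge (EIP,J) at d=33/4, Q=-119/2; branch lengths EIP→29/12, J→35/6; new cluster EIJP
  updated: d(AH,EIJP)=29/4, d(EIJP,K)=49/8, d(EIJP,W)=65/8
step 5: merge (AH,K) at d=6, Q=-283/8; branch lengths AH→137/32, K→55/32; new cluster AHK
  updated: d(AHK,EIJP)=59/16, d(AHK,W)=8
step 6: merge (AHK,EIJP) at d=59/16, Q=-317/16; branch lengths AHK→57/32, EIJP→61/32; new cluster AEHIJKP
  updated: d(AEHIJKP,W)=199/32
step 7: merge (AEHIJKP,W) at d=199/32; branch lengths AEHIJKP→199/64, W→199/64; new cluster AEHIJKPW
final tree: ((((A:61/12,H:-13/12):137/32,K:55/32):57/32,(((E:7/5,P:3/5):21/8,I:-5/8):29/12,J:35/6):61/32):199/64,W:199/64)
total length: 1029/32

1029/32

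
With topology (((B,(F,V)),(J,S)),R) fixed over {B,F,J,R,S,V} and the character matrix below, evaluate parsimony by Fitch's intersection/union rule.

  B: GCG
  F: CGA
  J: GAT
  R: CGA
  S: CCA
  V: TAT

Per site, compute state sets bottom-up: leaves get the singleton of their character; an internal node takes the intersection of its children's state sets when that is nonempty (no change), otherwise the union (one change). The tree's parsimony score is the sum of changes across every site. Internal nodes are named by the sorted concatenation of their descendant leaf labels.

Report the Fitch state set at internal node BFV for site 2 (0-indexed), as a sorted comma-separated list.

[col 0] FV: children F:{C}, V:{T} ∪→ {C,T}; cost 1
[col 0] BFV: children B:{G}, FV:{C,T} ∪→ {C,G,T}; cost 1
[col 0] JS: children J:{G}, S:{C} ∪→ {C,G}; cost 1
[col 0] BFJSV: children BFV:{C,G,T}, JS:{C,G} ∩→ {C,G}; cost 0
[col 0] BFJRSV: children BFJSV:{C,G}, R:{C} ∩→ {C}; cost 0
[col 1] FV: children F:{G}, V:{A} ∪→ {A,G}; cost 1
[col 1] BFV: children B:{C}, FV:{A,G} ∪→ {A,C,G}; cost 1
[col 1] JS: children J:{A}, S:{C} ∪→ {A,C}; cost 1
[col 1] BFJSV: children BFV:{A,C,G}, JS:{A,C} ∩→ {A,C}; cost 0
[col 1] BFJRSV: children BFJSV:{A,C}, R:{G} ∪→ {A,C,G}; cost 1
[col 2] FV: children F:{A}, V:{T} ∪→ {A,T}; cost 1
[col 2] BFV: children B:{G}, FV:{A,T} ∪→ {A,G,T}; cost 1
[col 2] JS: children J:{T}, S:{A} ∪→ {A,T}; cost 1
[col 2] BFJSV: children BFV:{A,G,T}, JS:{A,T} ∩→ {A,T}; cost 0
[col 2] BFJRSV: children BFJSV:{A,T}, R:{A} ∩→ {A}; cost 0
per-site changes: [3, 4, 3]; total = 10

A,G,T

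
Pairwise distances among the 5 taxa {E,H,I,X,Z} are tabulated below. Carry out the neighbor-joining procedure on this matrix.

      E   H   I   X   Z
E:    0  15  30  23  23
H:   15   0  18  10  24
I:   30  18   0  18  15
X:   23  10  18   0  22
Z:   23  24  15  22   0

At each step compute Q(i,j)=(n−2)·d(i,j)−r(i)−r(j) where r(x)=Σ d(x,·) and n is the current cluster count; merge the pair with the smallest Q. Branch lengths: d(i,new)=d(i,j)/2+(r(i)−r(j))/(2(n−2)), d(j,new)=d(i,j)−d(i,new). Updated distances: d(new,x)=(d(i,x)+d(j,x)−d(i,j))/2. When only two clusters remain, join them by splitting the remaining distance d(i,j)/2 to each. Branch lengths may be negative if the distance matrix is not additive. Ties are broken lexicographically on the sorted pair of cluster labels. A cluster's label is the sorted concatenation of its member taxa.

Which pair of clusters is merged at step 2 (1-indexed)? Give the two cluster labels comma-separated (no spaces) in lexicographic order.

E,H

step 1: merge (I,Z) at d=15, Q=-120; branch lengths I→7, Z→8; new cluster IZ
  updated: d(E,IZ)=19, d(H,IZ)=27/2, d(IZ,X)=25/2
step 2: merge (E,H) at d=15, Q=-131/2; branch lengths E→97/8, H→23/8; new cluster EH
  updated: d(EH,IZ)=35/4, d(EH,X)=9
step 3: merge (EH,IZ) at d=35/4, Q=-121/4; branch lengths EH→21/8, IZ→49/8; new cluster EHIZ
  updated: d(EHIZ,X)=51/8
step 4: merge (EHIZ,X) at d=51/8; branch lengths EHIZ→51/16, X→51/16; new cluster EHIXZ
final tree: (((E:97/8,H:23/8):21/8,(I:7,Z:8):49/8):51/16,X:51/16)
total length: 361/8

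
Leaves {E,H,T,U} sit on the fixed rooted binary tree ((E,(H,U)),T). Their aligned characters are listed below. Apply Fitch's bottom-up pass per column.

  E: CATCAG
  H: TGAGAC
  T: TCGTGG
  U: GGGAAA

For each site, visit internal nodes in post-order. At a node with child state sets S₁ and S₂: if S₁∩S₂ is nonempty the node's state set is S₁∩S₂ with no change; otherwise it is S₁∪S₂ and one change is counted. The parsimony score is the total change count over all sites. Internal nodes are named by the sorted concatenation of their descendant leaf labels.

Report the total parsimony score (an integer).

12

HU@0: {T} ∪ {G} = {G,T} (union, +1)
EHU@0: {C} ∪ {G,T} = {C,G,T} (union, +1)
EHTU@0: {C,G,T} ∩ {T} = {T} (intersection, +0)
HU@1: {G} ∩ {G} = {G} (intersection, +0)
EHU@1: {A} ∪ {G} = {A,G} (union, +1)
EHTU@1: {A,G} ∪ {C} = {A,C,G} (union, +1)
HU@2: {A} ∪ {G} = {A,G} (union, +1)
EHU@2: {T} ∪ {A,G} = {A,G,T} (union, +1)
EHTU@2: {A,G,T} ∩ {G} = {G} (intersection, +0)
HU@3: {G} ∪ {A} = {A,G} (union, +1)
EHU@3: {C} ∪ {A,G} = {A,C,G} (union, +1)
EHTU@3: {A,C,G} ∪ {T} = {A,C,G,T} (union, +1)
HU@4: {A} ∩ {A} = {A} (intersection, +0)
EHU@4: {A} ∩ {A} = {A} (intersection, +0)
EHTU@4: {A} ∪ {G} = {A,G} (union, +1)
HU@5: {C} ∪ {A} = {A,C} (union, +1)
EHU@5: {G} ∪ {A,C} = {A,C,G} (union, +1)
EHTU@5: {A,C,G} ∩ {G} = {G} (intersection, +0)
per-site changes: [2, 2, 2, 3, 1, 2]; total = 12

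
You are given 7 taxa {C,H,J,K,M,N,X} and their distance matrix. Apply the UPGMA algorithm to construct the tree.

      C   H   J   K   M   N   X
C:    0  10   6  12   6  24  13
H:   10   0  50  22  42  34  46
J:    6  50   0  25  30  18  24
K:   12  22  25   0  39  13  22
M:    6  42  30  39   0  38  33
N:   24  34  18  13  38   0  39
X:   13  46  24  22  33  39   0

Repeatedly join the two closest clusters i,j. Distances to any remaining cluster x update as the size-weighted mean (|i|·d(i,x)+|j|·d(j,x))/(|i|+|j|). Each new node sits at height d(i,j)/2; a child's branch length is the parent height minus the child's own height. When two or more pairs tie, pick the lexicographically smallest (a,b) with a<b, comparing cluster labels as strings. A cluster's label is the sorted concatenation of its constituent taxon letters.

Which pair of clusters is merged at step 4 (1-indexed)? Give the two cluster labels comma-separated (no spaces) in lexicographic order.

1. join C+J (d=6) ⇒ CJ; edges |C|=3, |J|=3
  updated: d(CJ,H)=30, d(CJ,K)=37/2, d(CJ,M)=18, d(CJ,N)=21, d(CJ,X)=37/2
2. join K+N (d=13) ⇒ KN; edges |K|=13/2, |N|=13/2
  updated: d(CJ,KN)=79/4, d(H,KN)=28, d(KN,M)=77/2, d(KN,X)=61/2
3. join CJ+M (d=18) ⇒ CJM; edges |CJ|=6, |M|=9
  updated: d(CJM,H)=34, d(CJM,KN)=26, d(CJM,X)=70/3
4. join CJM+X (d=70/3) ⇒ CJMX; edges |CJM|=8/3, |X|=35/3
  updated: d(CJMX,H)=37, d(CJMX,KN)=217/8
5. join CJMX+KN (d=217/8) ⇒ CJKMNX; edges |CJMX|=91/48, |KN|=113/16
  updated: d(CJKMNX,H)=34
6. join CJKMNX+H (d=34) ⇒ CHJKMNX; edges |CJKMNX|=55/16, |H|=17
final tree: (((((C:3,J:3):6,M:9):8/3,X:35/3):91/48,(K:13/2,N:13/2):113/16):55/16,H:17)
total length: 3731/48

CJM,X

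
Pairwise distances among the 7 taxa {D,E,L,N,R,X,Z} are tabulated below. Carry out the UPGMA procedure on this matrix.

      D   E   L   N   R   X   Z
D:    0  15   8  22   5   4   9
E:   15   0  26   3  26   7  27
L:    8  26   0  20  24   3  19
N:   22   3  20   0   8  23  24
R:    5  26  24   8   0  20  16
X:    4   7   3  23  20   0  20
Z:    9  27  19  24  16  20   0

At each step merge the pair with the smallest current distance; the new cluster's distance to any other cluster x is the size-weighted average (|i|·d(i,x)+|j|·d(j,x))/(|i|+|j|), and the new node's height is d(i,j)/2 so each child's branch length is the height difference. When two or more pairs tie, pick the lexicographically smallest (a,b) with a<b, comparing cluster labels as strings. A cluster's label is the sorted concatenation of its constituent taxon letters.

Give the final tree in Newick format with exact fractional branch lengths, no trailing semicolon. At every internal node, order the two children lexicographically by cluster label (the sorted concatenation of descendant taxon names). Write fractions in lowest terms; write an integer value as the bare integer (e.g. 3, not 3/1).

iteration 1: select E,N (d=3); attach at lengths (3/2, 3/2); label the merged cluster EN
  updated: d(D,EN)=37/2, d(EN,L)=23, d(EN,R)=17, d(EN,X)=15, d(EN,Z)=51/2
iteration 2: select L,X (d=3); attach at lengths (3/2, 3/2); label the merged cluster LX
  updated: d(D,LX)=6, d(EN,LX)=19, d(LX,R)=22, d(LX,Z)=39/2
iteration 3: select D,R (d=5); attach at lengths (5/2, 5/2); label the merged cluster DR
  updated: d(DR,EN)=71/4, d(DR,LX)=14, d(DR,Z)=25/2
iteration 4: select DR,Z (d=25/2); attach at lengths (15/4, 25/4); label the merged cluster DRZ
  updated: d(DRZ,EN)=61/3, d(DRZ,LX)=95/6
iteration 5: select DRZ,LX (d=95/6); attach at lengths (5/3, 77/12); label the merged cluster DLRXZ
  updated: d(DLRXZ,EN)=99/5
iteration 6: select DLRXZ,EN (d=99/5); attach at lengths (119/60, 42/5); label the merged cluster DELNRXZ
final tree: ((((D:5/2,R:5/2):15/4,Z:25/4):5/3,(L:3/2,X:3/2):77/12):119/60,(E:3/2,N:3/2):42/5)
total length: 592/15

((((D:5/2,R:5/2):15/4,Z:25/4):5/3,(L:3/2,X:3/2):77/12):119/60,(E:3/2,N:3/2):42/5)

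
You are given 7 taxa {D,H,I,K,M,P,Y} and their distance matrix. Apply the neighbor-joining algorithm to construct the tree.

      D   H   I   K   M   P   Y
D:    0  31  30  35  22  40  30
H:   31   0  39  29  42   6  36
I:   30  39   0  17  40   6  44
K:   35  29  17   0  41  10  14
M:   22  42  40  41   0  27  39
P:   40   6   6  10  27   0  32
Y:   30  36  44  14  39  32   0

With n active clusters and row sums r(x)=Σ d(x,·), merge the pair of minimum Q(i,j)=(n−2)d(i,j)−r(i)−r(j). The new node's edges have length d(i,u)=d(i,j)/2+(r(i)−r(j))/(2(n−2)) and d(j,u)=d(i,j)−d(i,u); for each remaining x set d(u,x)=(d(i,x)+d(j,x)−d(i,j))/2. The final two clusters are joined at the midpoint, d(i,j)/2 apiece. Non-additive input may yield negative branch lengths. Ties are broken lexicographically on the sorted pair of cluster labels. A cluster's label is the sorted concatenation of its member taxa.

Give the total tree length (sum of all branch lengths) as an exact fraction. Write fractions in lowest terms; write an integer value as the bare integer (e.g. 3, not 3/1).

1. join D+M (d=22, Q=-289) ⇒ DM; edges |D|=87/10, |M|=133/10
  updated: d(DM,H)=51/2, d(DM,I)=24, d(DM,K)=27, d(DM,P)=45/2, d(DM,Y)=47/2
2. join K+Y (d=14, Q=-381/2) ⇒ KY; edges |K|=7/16, |Y|=217/16
  updated: d(DM,KY)=73/4, d(H,KY)=51/2, d(I,KY)=47/2, d(KY,P)=14
3. join H+P (d=6, Q=-253/2) ⇒ HP; edges |H|=131/12, |P|=-59/12
  updated: d(DM,HP)=21, d(HP,I)=39/2, d(HP,KY)=67/4
4. join DM+KY (d=73/4, Q=-341/4) ⇒ DKMY; edges |DM|=165/16, |KY|=127/16
  updated: d(DKMY,HP)=39/4, d(DKMY,I)=117/8
5. join DKMY+HP (d=39/4, Q=-351/8) ⇒ DHKMPY; edges |DKMY|=39/16, |HP|=117/16
  updated: d(DHKMPY,I)=195/16
6. join DHKMPY+I (d=195/16) ⇒ DHIKMPY; edges |DHKMPY|=195/32, |I|=195/32
final tree: ((((D:87/10,M:133/10):165/16,(K:7/16,Y:217/16):127/16):39/16,(H:131/12,P:-59/12):117/16):195/32,I:195/32)
total length: 1315/16

1315/16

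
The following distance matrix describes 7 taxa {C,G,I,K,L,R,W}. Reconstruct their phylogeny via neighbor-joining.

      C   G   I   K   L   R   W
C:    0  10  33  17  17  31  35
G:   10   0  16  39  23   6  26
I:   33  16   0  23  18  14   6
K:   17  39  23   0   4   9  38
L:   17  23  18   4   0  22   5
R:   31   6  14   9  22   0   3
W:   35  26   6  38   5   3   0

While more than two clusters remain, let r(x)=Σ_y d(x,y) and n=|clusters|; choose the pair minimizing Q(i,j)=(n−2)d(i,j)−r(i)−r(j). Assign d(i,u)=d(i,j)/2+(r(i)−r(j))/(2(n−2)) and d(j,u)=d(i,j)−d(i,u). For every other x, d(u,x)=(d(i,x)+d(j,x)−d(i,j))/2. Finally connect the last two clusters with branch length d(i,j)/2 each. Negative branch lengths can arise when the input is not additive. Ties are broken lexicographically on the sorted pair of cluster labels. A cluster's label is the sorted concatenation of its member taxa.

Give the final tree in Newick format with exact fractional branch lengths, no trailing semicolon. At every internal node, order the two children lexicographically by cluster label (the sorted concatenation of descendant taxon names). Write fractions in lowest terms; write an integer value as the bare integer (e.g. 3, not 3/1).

iteration 1: select C,G (d=10, Q=-213); attach at lengths (73/10, 27/10); label the merged cluster CG
  updated: d(CG,I)=39/2, d(CG,K)=23, d(CG,L)=15, d(CG,R)=27/2, d(CG,W)=51/2
iteration 2: select K,L (d=4, Q=-145); attach at lengths (49/8, -17/8); label the merged cluster KL
  updated: d(CG,KL)=17, d(I,KL)=37/2, d(KL,R)=27/2, d(KL,W)=39/2
iteration 3: select I,W (d=6, Q=-94); attach at lengths (11/3, 7/3); label the merged cluster IW
  updated: d(CG,IW)=39/2, d(IW,KL)=16, d(IW,R)=11/2
iteration 4: select CG,KL (d=17, Q=-125/2); attach at lengths (75/8, 61/8); label the merged cluster CGKL
  updated: d(CGKL,IW)=37/4, d(CGKL,R)=5
iteration 5: select CGKL,IW (d=37/4, Q=-79/4); attach at lengths (35/8, 39/8); label the merged cluster CGIKLW
  updated: d(CGIKLW,R)=5/8
iteration 6: select CGIKLW,R (d=5/8); attach at lengths (5/16, 5/16); label the merged cluster CGIKLRW
final tree: ((((C:73/10,G:27/10):75/8,(K:49/8,L:-17/8):61/8):35/8,(I:11/3,W:7/3):39/8):5/16,R:5/16)
total length: 375/8

((((C:73/10,G:27/10):75/8,(K:49/8,L:-17/8):61/8):35/8,(I:11/3,W:7/3):39/8):5/16,R:5/16)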